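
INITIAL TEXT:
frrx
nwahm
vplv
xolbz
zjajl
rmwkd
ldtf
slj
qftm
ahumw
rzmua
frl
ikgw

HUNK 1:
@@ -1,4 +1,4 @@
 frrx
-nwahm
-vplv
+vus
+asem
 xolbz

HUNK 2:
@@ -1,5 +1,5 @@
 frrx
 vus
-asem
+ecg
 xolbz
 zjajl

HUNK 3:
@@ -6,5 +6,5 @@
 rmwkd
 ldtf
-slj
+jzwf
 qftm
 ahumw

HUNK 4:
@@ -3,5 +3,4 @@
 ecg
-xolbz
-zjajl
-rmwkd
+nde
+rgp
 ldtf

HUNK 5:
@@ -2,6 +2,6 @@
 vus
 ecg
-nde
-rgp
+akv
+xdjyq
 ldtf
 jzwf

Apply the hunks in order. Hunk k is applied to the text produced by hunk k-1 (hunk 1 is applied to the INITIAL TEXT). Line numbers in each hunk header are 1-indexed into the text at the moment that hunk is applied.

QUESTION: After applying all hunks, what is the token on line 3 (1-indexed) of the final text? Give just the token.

Answer: ecg

Derivation:
Hunk 1: at line 1 remove [nwahm,vplv] add [vus,asem] -> 13 lines: frrx vus asem xolbz zjajl rmwkd ldtf slj qftm ahumw rzmua frl ikgw
Hunk 2: at line 1 remove [asem] add [ecg] -> 13 lines: frrx vus ecg xolbz zjajl rmwkd ldtf slj qftm ahumw rzmua frl ikgw
Hunk 3: at line 6 remove [slj] add [jzwf] -> 13 lines: frrx vus ecg xolbz zjajl rmwkd ldtf jzwf qftm ahumw rzmua frl ikgw
Hunk 4: at line 3 remove [xolbz,zjajl,rmwkd] add [nde,rgp] -> 12 lines: frrx vus ecg nde rgp ldtf jzwf qftm ahumw rzmua frl ikgw
Hunk 5: at line 2 remove [nde,rgp] add [akv,xdjyq] -> 12 lines: frrx vus ecg akv xdjyq ldtf jzwf qftm ahumw rzmua frl ikgw
Final line 3: ecg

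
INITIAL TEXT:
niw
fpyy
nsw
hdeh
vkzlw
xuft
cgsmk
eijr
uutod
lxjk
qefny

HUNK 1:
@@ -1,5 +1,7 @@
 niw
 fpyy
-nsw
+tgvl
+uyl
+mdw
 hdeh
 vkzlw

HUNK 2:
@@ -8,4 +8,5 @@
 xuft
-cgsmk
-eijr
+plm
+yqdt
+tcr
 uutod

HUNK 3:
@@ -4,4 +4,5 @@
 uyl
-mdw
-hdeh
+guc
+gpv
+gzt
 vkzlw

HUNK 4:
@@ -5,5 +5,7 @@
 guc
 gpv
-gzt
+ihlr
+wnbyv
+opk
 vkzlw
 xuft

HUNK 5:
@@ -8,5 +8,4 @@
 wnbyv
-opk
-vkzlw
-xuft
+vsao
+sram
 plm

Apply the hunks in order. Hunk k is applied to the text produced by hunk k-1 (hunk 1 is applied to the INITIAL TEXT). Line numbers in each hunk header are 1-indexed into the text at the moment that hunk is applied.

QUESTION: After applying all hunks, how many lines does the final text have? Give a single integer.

Answer: 16

Derivation:
Hunk 1: at line 1 remove [nsw] add [tgvl,uyl,mdw] -> 13 lines: niw fpyy tgvl uyl mdw hdeh vkzlw xuft cgsmk eijr uutod lxjk qefny
Hunk 2: at line 8 remove [cgsmk,eijr] add [plm,yqdt,tcr] -> 14 lines: niw fpyy tgvl uyl mdw hdeh vkzlw xuft plm yqdt tcr uutod lxjk qefny
Hunk 3: at line 4 remove [mdw,hdeh] add [guc,gpv,gzt] -> 15 lines: niw fpyy tgvl uyl guc gpv gzt vkzlw xuft plm yqdt tcr uutod lxjk qefny
Hunk 4: at line 5 remove [gzt] add [ihlr,wnbyv,opk] -> 17 lines: niw fpyy tgvl uyl guc gpv ihlr wnbyv opk vkzlw xuft plm yqdt tcr uutod lxjk qefny
Hunk 5: at line 8 remove [opk,vkzlw,xuft] add [vsao,sram] -> 16 lines: niw fpyy tgvl uyl guc gpv ihlr wnbyv vsao sram plm yqdt tcr uutod lxjk qefny
Final line count: 16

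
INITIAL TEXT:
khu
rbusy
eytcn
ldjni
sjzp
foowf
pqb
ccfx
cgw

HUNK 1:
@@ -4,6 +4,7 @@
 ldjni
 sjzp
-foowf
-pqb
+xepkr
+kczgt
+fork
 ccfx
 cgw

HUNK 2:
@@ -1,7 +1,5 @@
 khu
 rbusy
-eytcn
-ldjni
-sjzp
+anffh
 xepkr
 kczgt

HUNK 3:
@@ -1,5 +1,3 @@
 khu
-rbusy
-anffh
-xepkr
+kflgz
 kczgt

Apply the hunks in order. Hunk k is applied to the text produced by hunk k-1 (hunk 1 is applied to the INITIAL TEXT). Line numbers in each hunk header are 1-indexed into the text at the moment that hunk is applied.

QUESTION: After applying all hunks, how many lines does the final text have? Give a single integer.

Hunk 1: at line 4 remove [foowf,pqb] add [xepkr,kczgt,fork] -> 10 lines: khu rbusy eytcn ldjni sjzp xepkr kczgt fork ccfx cgw
Hunk 2: at line 1 remove [eytcn,ldjni,sjzp] add [anffh] -> 8 lines: khu rbusy anffh xepkr kczgt fork ccfx cgw
Hunk 3: at line 1 remove [rbusy,anffh,xepkr] add [kflgz] -> 6 lines: khu kflgz kczgt fork ccfx cgw
Final line count: 6

Answer: 6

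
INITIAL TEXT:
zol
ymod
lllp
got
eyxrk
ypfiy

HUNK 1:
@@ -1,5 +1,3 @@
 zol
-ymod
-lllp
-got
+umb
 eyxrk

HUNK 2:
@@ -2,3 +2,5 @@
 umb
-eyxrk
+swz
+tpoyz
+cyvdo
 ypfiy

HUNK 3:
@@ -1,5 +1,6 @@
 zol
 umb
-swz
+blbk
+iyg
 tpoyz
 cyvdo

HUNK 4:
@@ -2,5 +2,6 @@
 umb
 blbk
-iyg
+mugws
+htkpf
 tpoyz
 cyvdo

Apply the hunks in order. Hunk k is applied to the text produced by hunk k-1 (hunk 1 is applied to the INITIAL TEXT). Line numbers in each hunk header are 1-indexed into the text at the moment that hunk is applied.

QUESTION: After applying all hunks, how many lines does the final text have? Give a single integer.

Hunk 1: at line 1 remove [ymod,lllp,got] add [umb] -> 4 lines: zol umb eyxrk ypfiy
Hunk 2: at line 2 remove [eyxrk] add [swz,tpoyz,cyvdo] -> 6 lines: zol umb swz tpoyz cyvdo ypfiy
Hunk 3: at line 1 remove [swz] add [blbk,iyg] -> 7 lines: zol umb blbk iyg tpoyz cyvdo ypfiy
Hunk 4: at line 2 remove [iyg] add [mugws,htkpf] -> 8 lines: zol umb blbk mugws htkpf tpoyz cyvdo ypfiy
Final line count: 8

Answer: 8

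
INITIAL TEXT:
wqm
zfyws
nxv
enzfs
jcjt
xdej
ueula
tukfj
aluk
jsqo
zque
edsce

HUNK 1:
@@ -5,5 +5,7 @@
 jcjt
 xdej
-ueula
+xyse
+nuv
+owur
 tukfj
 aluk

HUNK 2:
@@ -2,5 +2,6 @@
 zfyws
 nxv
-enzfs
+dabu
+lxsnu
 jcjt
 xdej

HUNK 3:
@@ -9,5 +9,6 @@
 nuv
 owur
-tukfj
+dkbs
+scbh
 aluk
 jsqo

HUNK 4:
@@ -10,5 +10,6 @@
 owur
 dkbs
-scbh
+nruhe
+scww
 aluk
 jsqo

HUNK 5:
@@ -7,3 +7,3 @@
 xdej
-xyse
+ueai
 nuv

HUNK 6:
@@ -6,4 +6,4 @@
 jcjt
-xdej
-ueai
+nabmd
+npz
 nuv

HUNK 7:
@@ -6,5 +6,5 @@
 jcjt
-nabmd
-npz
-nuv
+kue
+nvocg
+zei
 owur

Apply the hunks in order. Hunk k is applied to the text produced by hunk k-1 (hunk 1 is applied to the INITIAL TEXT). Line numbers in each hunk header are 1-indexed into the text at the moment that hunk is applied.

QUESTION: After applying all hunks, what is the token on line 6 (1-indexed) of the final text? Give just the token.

Hunk 1: at line 5 remove [ueula] add [xyse,nuv,owur] -> 14 lines: wqm zfyws nxv enzfs jcjt xdej xyse nuv owur tukfj aluk jsqo zque edsce
Hunk 2: at line 2 remove [enzfs] add [dabu,lxsnu] -> 15 lines: wqm zfyws nxv dabu lxsnu jcjt xdej xyse nuv owur tukfj aluk jsqo zque edsce
Hunk 3: at line 9 remove [tukfj] add [dkbs,scbh] -> 16 lines: wqm zfyws nxv dabu lxsnu jcjt xdej xyse nuv owur dkbs scbh aluk jsqo zque edsce
Hunk 4: at line 10 remove [scbh] add [nruhe,scww] -> 17 lines: wqm zfyws nxv dabu lxsnu jcjt xdej xyse nuv owur dkbs nruhe scww aluk jsqo zque edsce
Hunk 5: at line 7 remove [xyse] add [ueai] -> 17 lines: wqm zfyws nxv dabu lxsnu jcjt xdej ueai nuv owur dkbs nruhe scww aluk jsqo zque edsce
Hunk 6: at line 6 remove [xdej,ueai] add [nabmd,npz] -> 17 lines: wqm zfyws nxv dabu lxsnu jcjt nabmd npz nuv owur dkbs nruhe scww aluk jsqo zque edsce
Hunk 7: at line 6 remove [nabmd,npz,nuv] add [kue,nvocg,zei] -> 17 lines: wqm zfyws nxv dabu lxsnu jcjt kue nvocg zei owur dkbs nruhe scww aluk jsqo zque edsce
Final line 6: jcjt

Answer: jcjt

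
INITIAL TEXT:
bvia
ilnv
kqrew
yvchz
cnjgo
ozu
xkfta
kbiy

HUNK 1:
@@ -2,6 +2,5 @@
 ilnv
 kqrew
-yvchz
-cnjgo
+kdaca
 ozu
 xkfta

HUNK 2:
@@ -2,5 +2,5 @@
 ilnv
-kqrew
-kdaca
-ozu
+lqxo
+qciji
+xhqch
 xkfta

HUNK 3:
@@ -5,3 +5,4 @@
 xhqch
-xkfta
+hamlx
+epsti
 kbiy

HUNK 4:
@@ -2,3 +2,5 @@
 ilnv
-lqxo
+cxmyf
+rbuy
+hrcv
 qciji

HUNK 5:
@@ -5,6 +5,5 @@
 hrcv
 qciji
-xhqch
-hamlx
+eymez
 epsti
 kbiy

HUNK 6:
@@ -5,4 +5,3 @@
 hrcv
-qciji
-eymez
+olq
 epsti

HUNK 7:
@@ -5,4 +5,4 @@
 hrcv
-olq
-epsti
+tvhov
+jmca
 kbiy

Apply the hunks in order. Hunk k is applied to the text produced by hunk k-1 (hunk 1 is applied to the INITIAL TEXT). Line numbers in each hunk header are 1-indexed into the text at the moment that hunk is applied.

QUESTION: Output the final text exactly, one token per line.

Answer: bvia
ilnv
cxmyf
rbuy
hrcv
tvhov
jmca
kbiy

Derivation:
Hunk 1: at line 2 remove [yvchz,cnjgo] add [kdaca] -> 7 lines: bvia ilnv kqrew kdaca ozu xkfta kbiy
Hunk 2: at line 2 remove [kqrew,kdaca,ozu] add [lqxo,qciji,xhqch] -> 7 lines: bvia ilnv lqxo qciji xhqch xkfta kbiy
Hunk 3: at line 5 remove [xkfta] add [hamlx,epsti] -> 8 lines: bvia ilnv lqxo qciji xhqch hamlx epsti kbiy
Hunk 4: at line 2 remove [lqxo] add [cxmyf,rbuy,hrcv] -> 10 lines: bvia ilnv cxmyf rbuy hrcv qciji xhqch hamlx epsti kbiy
Hunk 5: at line 5 remove [xhqch,hamlx] add [eymez] -> 9 lines: bvia ilnv cxmyf rbuy hrcv qciji eymez epsti kbiy
Hunk 6: at line 5 remove [qciji,eymez] add [olq] -> 8 lines: bvia ilnv cxmyf rbuy hrcv olq epsti kbiy
Hunk 7: at line 5 remove [olq,epsti] add [tvhov,jmca] -> 8 lines: bvia ilnv cxmyf rbuy hrcv tvhov jmca kbiy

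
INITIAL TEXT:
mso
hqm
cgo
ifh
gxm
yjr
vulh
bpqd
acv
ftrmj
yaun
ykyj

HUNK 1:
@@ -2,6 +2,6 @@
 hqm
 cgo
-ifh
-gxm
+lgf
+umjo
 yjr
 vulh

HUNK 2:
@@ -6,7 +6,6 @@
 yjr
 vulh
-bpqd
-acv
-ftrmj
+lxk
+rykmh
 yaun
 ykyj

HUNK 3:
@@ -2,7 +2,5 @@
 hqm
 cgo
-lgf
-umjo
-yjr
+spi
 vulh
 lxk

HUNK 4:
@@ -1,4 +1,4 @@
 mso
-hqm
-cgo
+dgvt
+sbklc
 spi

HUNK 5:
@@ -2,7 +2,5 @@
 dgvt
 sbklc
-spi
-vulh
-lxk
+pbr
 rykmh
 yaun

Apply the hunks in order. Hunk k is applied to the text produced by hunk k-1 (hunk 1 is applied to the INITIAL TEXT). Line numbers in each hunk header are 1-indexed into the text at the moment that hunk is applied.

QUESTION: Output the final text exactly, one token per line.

Hunk 1: at line 2 remove [ifh,gxm] add [lgf,umjo] -> 12 lines: mso hqm cgo lgf umjo yjr vulh bpqd acv ftrmj yaun ykyj
Hunk 2: at line 6 remove [bpqd,acv,ftrmj] add [lxk,rykmh] -> 11 lines: mso hqm cgo lgf umjo yjr vulh lxk rykmh yaun ykyj
Hunk 3: at line 2 remove [lgf,umjo,yjr] add [spi] -> 9 lines: mso hqm cgo spi vulh lxk rykmh yaun ykyj
Hunk 4: at line 1 remove [hqm,cgo] add [dgvt,sbklc] -> 9 lines: mso dgvt sbklc spi vulh lxk rykmh yaun ykyj
Hunk 5: at line 2 remove [spi,vulh,lxk] add [pbr] -> 7 lines: mso dgvt sbklc pbr rykmh yaun ykyj

Answer: mso
dgvt
sbklc
pbr
rykmh
yaun
ykyj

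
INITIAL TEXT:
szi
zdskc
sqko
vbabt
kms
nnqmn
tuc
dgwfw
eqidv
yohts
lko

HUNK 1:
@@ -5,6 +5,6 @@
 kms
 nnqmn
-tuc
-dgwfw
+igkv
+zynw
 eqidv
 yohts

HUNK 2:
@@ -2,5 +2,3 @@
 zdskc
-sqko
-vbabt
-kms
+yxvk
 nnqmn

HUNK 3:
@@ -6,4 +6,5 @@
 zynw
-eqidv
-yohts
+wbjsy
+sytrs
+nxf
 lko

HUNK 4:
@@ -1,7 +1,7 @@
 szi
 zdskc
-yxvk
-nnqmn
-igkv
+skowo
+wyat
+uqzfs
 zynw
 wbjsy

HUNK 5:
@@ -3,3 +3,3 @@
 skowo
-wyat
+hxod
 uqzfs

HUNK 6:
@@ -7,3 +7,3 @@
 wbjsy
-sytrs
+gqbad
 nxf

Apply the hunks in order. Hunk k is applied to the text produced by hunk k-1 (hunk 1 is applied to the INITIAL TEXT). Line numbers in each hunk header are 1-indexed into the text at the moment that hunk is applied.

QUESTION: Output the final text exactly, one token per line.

Answer: szi
zdskc
skowo
hxod
uqzfs
zynw
wbjsy
gqbad
nxf
lko

Derivation:
Hunk 1: at line 5 remove [tuc,dgwfw] add [igkv,zynw] -> 11 lines: szi zdskc sqko vbabt kms nnqmn igkv zynw eqidv yohts lko
Hunk 2: at line 2 remove [sqko,vbabt,kms] add [yxvk] -> 9 lines: szi zdskc yxvk nnqmn igkv zynw eqidv yohts lko
Hunk 3: at line 6 remove [eqidv,yohts] add [wbjsy,sytrs,nxf] -> 10 lines: szi zdskc yxvk nnqmn igkv zynw wbjsy sytrs nxf lko
Hunk 4: at line 1 remove [yxvk,nnqmn,igkv] add [skowo,wyat,uqzfs] -> 10 lines: szi zdskc skowo wyat uqzfs zynw wbjsy sytrs nxf lko
Hunk 5: at line 3 remove [wyat] add [hxod] -> 10 lines: szi zdskc skowo hxod uqzfs zynw wbjsy sytrs nxf lko
Hunk 6: at line 7 remove [sytrs] add [gqbad] -> 10 lines: szi zdskc skowo hxod uqzfs zynw wbjsy gqbad nxf lko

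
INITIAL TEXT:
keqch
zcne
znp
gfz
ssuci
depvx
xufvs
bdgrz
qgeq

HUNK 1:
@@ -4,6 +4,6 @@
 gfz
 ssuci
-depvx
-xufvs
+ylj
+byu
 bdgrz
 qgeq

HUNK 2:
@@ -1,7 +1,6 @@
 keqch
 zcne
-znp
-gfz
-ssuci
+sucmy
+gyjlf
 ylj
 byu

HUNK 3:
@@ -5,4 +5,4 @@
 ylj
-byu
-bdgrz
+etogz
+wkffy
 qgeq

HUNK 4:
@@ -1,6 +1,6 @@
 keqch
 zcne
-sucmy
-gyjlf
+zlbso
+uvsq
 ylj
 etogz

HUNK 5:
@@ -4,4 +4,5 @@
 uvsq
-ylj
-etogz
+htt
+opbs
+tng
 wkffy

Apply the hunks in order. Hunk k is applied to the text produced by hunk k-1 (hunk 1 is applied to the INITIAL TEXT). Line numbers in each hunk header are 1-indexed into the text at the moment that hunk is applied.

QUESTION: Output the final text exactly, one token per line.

Hunk 1: at line 4 remove [depvx,xufvs] add [ylj,byu] -> 9 lines: keqch zcne znp gfz ssuci ylj byu bdgrz qgeq
Hunk 2: at line 1 remove [znp,gfz,ssuci] add [sucmy,gyjlf] -> 8 lines: keqch zcne sucmy gyjlf ylj byu bdgrz qgeq
Hunk 3: at line 5 remove [byu,bdgrz] add [etogz,wkffy] -> 8 lines: keqch zcne sucmy gyjlf ylj etogz wkffy qgeq
Hunk 4: at line 1 remove [sucmy,gyjlf] add [zlbso,uvsq] -> 8 lines: keqch zcne zlbso uvsq ylj etogz wkffy qgeq
Hunk 5: at line 4 remove [ylj,etogz] add [htt,opbs,tng] -> 9 lines: keqch zcne zlbso uvsq htt opbs tng wkffy qgeq

Answer: keqch
zcne
zlbso
uvsq
htt
opbs
tng
wkffy
qgeq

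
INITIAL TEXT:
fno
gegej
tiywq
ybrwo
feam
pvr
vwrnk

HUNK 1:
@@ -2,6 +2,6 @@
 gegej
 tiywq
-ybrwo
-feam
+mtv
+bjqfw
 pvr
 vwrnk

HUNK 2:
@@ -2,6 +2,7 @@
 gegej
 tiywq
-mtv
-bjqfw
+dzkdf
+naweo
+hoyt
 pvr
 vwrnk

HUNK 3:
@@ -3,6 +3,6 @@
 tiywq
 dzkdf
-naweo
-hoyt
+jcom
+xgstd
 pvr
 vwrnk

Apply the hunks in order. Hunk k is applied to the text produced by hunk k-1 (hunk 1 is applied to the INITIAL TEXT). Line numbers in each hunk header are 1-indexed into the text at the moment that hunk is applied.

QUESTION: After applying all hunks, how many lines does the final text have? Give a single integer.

Answer: 8

Derivation:
Hunk 1: at line 2 remove [ybrwo,feam] add [mtv,bjqfw] -> 7 lines: fno gegej tiywq mtv bjqfw pvr vwrnk
Hunk 2: at line 2 remove [mtv,bjqfw] add [dzkdf,naweo,hoyt] -> 8 lines: fno gegej tiywq dzkdf naweo hoyt pvr vwrnk
Hunk 3: at line 3 remove [naweo,hoyt] add [jcom,xgstd] -> 8 lines: fno gegej tiywq dzkdf jcom xgstd pvr vwrnk
Final line count: 8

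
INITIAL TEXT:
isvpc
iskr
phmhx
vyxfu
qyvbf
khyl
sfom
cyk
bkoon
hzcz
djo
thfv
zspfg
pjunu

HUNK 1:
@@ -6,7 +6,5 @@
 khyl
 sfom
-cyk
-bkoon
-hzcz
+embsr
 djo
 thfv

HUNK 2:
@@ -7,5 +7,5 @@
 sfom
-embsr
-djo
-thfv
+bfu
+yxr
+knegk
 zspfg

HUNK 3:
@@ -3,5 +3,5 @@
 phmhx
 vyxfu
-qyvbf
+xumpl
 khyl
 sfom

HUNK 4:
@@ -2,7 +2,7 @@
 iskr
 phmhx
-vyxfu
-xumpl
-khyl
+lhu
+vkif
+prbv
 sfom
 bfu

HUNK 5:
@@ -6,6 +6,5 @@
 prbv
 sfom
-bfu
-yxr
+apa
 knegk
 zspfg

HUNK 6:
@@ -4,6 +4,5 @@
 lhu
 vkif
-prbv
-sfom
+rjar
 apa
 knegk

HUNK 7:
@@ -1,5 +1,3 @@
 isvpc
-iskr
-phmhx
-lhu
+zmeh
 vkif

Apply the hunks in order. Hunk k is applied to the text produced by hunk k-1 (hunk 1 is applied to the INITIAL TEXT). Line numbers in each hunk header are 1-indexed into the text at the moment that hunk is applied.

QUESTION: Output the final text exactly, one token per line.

Answer: isvpc
zmeh
vkif
rjar
apa
knegk
zspfg
pjunu

Derivation:
Hunk 1: at line 6 remove [cyk,bkoon,hzcz] add [embsr] -> 12 lines: isvpc iskr phmhx vyxfu qyvbf khyl sfom embsr djo thfv zspfg pjunu
Hunk 2: at line 7 remove [embsr,djo,thfv] add [bfu,yxr,knegk] -> 12 lines: isvpc iskr phmhx vyxfu qyvbf khyl sfom bfu yxr knegk zspfg pjunu
Hunk 3: at line 3 remove [qyvbf] add [xumpl] -> 12 lines: isvpc iskr phmhx vyxfu xumpl khyl sfom bfu yxr knegk zspfg pjunu
Hunk 4: at line 2 remove [vyxfu,xumpl,khyl] add [lhu,vkif,prbv] -> 12 lines: isvpc iskr phmhx lhu vkif prbv sfom bfu yxr knegk zspfg pjunu
Hunk 5: at line 6 remove [bfu,yxr] add [apa] -> 11 lines: isvpc iskr phmhx lhu vkif prbv sfom apa knegk zspfg pjunu
Hunk 6: at line 4 remove [prbv,sfom] add [rjar] -> 10 lines: isvpc iskr phmhx lhu vkif rjar apa knegk zspfg pjunu
Hunk 7: at line 1 remove [iskr,phmhx,lhu] add [zmeh] -> 8 lines: isvpc zmeh vkif rjar apa knegk zspfg pjunu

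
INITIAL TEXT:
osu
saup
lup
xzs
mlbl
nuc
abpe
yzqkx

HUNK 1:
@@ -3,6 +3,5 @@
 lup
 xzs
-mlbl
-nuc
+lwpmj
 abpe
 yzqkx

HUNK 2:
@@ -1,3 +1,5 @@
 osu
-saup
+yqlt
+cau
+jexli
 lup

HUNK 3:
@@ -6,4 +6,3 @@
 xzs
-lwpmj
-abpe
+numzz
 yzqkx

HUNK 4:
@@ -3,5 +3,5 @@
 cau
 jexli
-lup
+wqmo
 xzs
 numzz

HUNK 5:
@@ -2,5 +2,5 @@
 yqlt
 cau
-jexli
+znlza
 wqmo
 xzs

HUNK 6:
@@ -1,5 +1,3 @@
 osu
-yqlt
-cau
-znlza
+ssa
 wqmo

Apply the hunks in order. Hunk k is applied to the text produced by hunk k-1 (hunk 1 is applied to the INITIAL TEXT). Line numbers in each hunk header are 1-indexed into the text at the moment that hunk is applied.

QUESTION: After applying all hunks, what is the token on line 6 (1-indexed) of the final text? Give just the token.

Hunk 1: at line 3 remove [mlbl,nuc] add [lwpmj] -> 7 lines: osu saup lup xzs lwpmj abpe yzqkx
Hunk 2: at line 1 remove [saup] add [yqlt,cau,jexli] -> 9 lines: osu yqlt cau jexli lup xzs lwpmj abpe yzqkx
Hunk 3: at line 6 remove [lwpmj,abpe] add [numzz] -> 8 lines: osu yqlt cau jexli lup xzs numzz yzqkx
Hunk 4: at line 3 remove [lup] add [wqmo] -> 8 lines: osu yqlt cau jexli wqmo xzs numzz yzqkx
Hunk 5: at line 2 remove [jexli] add [znlza] -> 8 lines: osu yqlt cau znlza wqmo xzs numzz yzqkx
Hunk 6: at line 1 remove [yqlt,cau,znlza] add [ssa] -> 6 lines: osu ssa wqmo xzs numzz yzqkx
Final line 6: yzqkx

Answer: yzqkx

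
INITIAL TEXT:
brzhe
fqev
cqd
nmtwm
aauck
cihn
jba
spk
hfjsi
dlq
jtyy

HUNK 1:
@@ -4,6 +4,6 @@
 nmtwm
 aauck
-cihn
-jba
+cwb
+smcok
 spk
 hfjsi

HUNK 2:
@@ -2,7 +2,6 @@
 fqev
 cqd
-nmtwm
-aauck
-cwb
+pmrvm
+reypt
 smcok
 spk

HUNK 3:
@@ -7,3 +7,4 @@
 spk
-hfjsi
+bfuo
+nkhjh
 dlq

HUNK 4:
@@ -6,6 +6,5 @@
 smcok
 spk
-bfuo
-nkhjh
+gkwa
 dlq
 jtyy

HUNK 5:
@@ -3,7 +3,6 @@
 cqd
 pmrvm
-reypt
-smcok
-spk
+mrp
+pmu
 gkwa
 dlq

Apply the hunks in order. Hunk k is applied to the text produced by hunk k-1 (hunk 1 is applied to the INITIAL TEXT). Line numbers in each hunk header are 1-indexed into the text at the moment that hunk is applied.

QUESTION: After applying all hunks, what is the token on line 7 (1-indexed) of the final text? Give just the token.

Hunk 1: at line 4 remove [cihn,jba] add [cwb,smcok] -> 11 lines: brzhe fqev cqd nmtwm aauck cwb smcok spk hfjsi dlq jtyy
Hunk 2: at line 2 remove [nmtwm,aauck,cwb] add [pmrvm,reypt] -> 10 lines: brzhe fqev cqd pmrvm reypt smcok spk hfjsi dlq jtyy
Hunk 3: at line 7 remove [hfjsi] add [bfuo,nkhjh] -> 11 lines: brzhe fqev cqd pmrvm reypt smcok spk bfuo nkhjh dlq jtyy
Hunk 4: at line 6 remove [bfuo,nkhjh] add [gkwa] -> 10 lines: brzhe fqev cqd pmrvm reypt smcok spk gkwa dlq jtyy
Hunk 5: at line 3 remove [reypt,smcok,spk] add [mrp,pmu] -> 9 lines: brzhe fqev cqd pmrvm mrp pmu gkwa dlq jtyy
Final line 7: gkwa

Answer: gkwa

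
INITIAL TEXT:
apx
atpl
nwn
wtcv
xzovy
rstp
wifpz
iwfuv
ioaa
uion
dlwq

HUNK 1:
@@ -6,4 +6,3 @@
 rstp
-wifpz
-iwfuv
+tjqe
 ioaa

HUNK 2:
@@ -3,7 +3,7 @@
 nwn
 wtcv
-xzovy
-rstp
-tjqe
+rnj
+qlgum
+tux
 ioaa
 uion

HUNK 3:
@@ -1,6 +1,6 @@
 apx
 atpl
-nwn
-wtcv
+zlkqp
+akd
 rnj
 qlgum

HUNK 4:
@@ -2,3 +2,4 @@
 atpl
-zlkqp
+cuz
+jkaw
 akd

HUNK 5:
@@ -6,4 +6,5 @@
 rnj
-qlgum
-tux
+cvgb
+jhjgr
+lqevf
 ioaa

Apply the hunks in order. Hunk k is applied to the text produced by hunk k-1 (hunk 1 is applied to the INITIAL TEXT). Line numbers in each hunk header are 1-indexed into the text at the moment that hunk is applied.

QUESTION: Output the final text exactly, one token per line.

Answer: apx
atpl
cuz
jkaw
akd
rnj
cvgb
jhjgr
lqevf
ioaa
uion
dlwq

Derivation:
Hunk 1: at line 6 remove [wifpz,iwfuv] add [tjqe] -> 10 lines: apx atpl nwn wtcv xzovy rstp tjqe ioaa uion dlwq
Hunk 2: at line 3 remove [xzovy,rstp,tjqe] add [rnj,qlgum,tux] -> 10 lines: apx atpl nwn wtcv rnj qlgum tux ioaa uion dlwq
Hunk 3: at line 1 remove [nwn,wtcv] add [zlkqp,akd] -> 10 lines: apx atpl zlkqp akd rnj qlgum tux ioaa uion dlwq
Hunk 4: at line 2 remove [zlkqp] add [cuz,jkaw] -> 11 lines: apx atpl cuz jkaw akd rnj qlgum tux ioaa uion dlwq
Hunk 5: at line 6 remove [qlgum,tux] add [cvgb,jhjgr,lqevf] -> 12 lines: apx atpl cuz jkaw akd rnj cvgb jhjgr lqevf ioaa uion dlwq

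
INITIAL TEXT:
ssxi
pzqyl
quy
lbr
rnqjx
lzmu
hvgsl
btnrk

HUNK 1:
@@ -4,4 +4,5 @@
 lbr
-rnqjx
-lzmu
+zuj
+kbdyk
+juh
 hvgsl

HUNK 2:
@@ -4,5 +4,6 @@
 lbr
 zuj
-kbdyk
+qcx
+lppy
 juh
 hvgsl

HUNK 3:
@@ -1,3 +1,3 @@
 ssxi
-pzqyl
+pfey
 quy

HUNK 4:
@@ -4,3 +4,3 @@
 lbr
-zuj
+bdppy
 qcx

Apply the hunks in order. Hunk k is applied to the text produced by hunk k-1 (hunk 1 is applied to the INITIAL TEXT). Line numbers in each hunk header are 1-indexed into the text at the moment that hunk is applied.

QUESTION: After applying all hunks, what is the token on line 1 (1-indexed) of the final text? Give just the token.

Hunk 1: at line 4 remove [rnqjx,lzmu] add [zuj,kbdyk,juh] -> 9 lines: ssxi pzqyl quy lbr zuj kbdyk juh hvgsl btnrk
Hunk 2: at line 4 remove [kbdyk] add [qcx,lppy] -> 10 lines: ssxi pzqyl quy lbr zuj qcx lppy juh hvgsl btnrk
Hunk 3: at line 1 remove [pzqyl] add [pfey] -> 10 lines: ssxi pfey quy lbr zuj qcx lppy juh hvgsl btnrk
Hunk 4: at line 4 remove [zuj] add [bdppy] -> 10 lines: ssxi pfey quy lbr bdppy qcx lppy juh hvgsl btnrk
Final line 1: ssxi

Answer: ssxi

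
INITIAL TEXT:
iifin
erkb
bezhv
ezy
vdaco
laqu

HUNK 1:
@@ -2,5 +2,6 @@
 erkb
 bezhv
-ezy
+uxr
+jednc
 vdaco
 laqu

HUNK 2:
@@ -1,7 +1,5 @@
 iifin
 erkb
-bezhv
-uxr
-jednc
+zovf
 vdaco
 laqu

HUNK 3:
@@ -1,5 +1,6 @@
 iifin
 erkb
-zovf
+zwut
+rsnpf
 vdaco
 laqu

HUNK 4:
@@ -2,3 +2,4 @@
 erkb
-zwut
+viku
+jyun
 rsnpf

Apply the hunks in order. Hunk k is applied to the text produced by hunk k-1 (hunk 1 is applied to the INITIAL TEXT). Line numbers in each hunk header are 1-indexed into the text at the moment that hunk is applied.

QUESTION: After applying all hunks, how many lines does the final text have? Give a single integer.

Hunk 1: at line 2 remove [ezy] add [uxr,jednc] -> 7 lines: iifin erkb bezhv uxr jednc vdaco laqu
Hunk 2: at line 1 remove [bezhv,uxr,jednc] add [zovf] -> 5 lines: iifin erkb zovf vdaco laqu
Hunk 3: at line 1 remove [zovf] add [zwut,rsnpf] -> 6 lines: iifin erkb zwut rsnpf vdaco laqu
Hunk 4: at line 2 remove [zwut] add [viku,jyun] -> 7 lines: iifin erkb viku jyun rsnpf vdaco laqu
Final line count: 7

Answer: 7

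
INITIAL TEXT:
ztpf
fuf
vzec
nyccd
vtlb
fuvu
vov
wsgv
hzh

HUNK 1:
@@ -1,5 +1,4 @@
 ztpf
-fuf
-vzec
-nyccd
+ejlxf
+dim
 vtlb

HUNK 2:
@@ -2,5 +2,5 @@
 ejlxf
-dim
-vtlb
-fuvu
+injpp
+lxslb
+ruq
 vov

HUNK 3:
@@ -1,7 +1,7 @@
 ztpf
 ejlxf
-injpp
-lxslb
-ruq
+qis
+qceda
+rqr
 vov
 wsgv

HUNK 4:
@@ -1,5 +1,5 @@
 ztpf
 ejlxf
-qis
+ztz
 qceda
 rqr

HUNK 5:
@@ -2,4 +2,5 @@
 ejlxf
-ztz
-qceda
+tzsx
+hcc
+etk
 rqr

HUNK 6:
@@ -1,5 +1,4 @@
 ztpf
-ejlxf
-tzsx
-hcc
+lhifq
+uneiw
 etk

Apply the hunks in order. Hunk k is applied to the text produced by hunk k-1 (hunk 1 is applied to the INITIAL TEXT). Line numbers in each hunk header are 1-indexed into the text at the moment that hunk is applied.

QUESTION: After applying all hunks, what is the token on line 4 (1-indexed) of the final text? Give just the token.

Hunk 1: at line 1 remove [fuf,vzec,nyccd] add [ejlxf,dim] -> 8 lines: ztpf ejlxf dim vtlb fuvu vov wsgv hzh
Hunk 2: at line 2 remove [dim,vtlb,fuvu] add [injpp,lxslb,ruq] -> 8 lines: ztpf ejlxf injpp lxslb ruq vov wsgv hzh
Hunk 3: at line 1 remove [injpp,lxslb,ruq] add [qis,qceda,rqr] -> 8 lines: ztpf ejlxf qis qceda rqr vov wsgv hzh
Hunk 4: at line 1 remove [qis] add [ztz] -> 8 lines: ztpf ejlxf ztz qceda rqr vov wsgv hzh
Hunk 5: at line 2 remove [ztz,qceda] add [tzsx,hcc,etk] -> 9 lines: ztpf ejlxf tzsx hcc etk rqr vov wsgv hzh
Hunk 6: at line 1 remove [ejlxf,tzsx,hcc] add [lhifq,uneiw] -> 8 lines: ztpf lhifq uneiw etk rqr vov wsgv hzh
Final line 4: etk

Answer: etk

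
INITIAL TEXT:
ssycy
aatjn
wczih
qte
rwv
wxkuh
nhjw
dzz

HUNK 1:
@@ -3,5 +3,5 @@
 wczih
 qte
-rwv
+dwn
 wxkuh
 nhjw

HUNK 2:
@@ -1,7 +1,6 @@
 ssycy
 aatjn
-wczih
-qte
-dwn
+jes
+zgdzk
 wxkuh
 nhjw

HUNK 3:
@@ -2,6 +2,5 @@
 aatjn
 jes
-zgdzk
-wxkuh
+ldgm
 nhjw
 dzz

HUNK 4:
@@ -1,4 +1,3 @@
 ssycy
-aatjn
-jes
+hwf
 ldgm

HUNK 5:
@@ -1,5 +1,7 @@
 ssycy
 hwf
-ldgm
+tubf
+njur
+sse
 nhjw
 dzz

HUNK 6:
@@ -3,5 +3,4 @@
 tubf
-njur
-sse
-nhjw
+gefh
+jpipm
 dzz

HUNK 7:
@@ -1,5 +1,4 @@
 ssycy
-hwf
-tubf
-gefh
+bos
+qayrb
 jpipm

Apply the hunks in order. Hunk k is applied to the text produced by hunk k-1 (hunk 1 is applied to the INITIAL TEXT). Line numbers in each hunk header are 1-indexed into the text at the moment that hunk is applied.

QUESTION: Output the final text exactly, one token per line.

Answer: ssycy
bos
qayrb
jpipm
dzz

Derivation:
Hunk 1: at line 3 remove [rwv] add [dwn] -> 8 lines: ssycy aatjn wczih qte dwn wxkuh nhjw dzz
Hunk 2: at line 1 remove [wczih,qte,dwn] add [jes,zgdzk] -> 7 lines: ssycy aatjn jes zgdzk wxkuh nhjw dzz
Hunk 3: at line 2 remove [zgdzk,wxkuh] add [ldgm] -> 6 lines: ssycy aatjn jes ldgm nhjw dzz
Hunk 4: at line 1 remove [aatjn,jes] add [hwf] -> 5 lines: ssycy hwf ldgm nhjw dzz
Hunk 5: at line 1 remove [ldgm] add [tubf,njur,sse] -> 7 lines: ssycy hwf tubf njur sse nhjw dzz
Hunk 6: at line 3 remove [njur,sse,nhjw] add [gefh,jpipm] -> 6 lines: ssycy hwf tubf gefh jpipm dzz
Hunk 7: at line 1 remove [hwf,tubf,gefh] add [bos,qayrb] -> 5 lines: ssycy bos qayrb jpipm dzz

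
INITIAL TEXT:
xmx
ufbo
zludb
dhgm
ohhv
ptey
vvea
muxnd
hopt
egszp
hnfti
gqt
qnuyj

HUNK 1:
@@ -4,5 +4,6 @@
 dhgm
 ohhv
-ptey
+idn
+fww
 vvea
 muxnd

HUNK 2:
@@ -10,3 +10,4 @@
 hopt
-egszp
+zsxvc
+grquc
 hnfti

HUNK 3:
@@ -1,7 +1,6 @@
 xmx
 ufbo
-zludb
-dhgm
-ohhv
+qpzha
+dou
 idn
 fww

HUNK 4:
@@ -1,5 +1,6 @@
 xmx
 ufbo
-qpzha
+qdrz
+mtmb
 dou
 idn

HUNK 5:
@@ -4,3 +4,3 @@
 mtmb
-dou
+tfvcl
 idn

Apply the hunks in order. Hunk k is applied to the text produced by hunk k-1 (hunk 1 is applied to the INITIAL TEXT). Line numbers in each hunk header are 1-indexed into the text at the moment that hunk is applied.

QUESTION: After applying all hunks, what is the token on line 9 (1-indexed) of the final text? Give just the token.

Hunk 1: at line 4 remove [ptey] add [idn,fww] -> 14 lines: xmx ufbo zludb dhgm ohhv idn fww vvea muxnd hopt egszp hnfti gqt qnuyj
Hunk 2: at line 10 remove [egszp] add [zsxvc,grquc] -> 15 lines: xmx ufbo zludb dhgm ohhv idn fww vvea muxnd hopt zsxvc grquc hnfti gqt qnuyj
Hunk 3: at line 1 remove [zludb,dhgm,ohhv] add [qpzha,dou] -> 14 lines: xmx ufbo qpzha dou idn fww vvea muxnd hopt zsxvc grquc hnfti gqt qnuyj
Hunk 4: at line 1 remove [qpzha] add [qdrz,mtmb] -> 15 lines: xmx ufbo qdrz mtmb dou idn fww vvea muxnd hopt zsxvc grquc hnfti gqt qnuyj
Hunk 5: at line 4 remove [dou] add [tfvcl] -> 15 lines: xmx ufbo qdrz mtmb tfvcl idn fww vvea muxnd hopt zsxvc grquc hnfti gqt qnuyj
Final line 9: muxnd

Answer: muxnd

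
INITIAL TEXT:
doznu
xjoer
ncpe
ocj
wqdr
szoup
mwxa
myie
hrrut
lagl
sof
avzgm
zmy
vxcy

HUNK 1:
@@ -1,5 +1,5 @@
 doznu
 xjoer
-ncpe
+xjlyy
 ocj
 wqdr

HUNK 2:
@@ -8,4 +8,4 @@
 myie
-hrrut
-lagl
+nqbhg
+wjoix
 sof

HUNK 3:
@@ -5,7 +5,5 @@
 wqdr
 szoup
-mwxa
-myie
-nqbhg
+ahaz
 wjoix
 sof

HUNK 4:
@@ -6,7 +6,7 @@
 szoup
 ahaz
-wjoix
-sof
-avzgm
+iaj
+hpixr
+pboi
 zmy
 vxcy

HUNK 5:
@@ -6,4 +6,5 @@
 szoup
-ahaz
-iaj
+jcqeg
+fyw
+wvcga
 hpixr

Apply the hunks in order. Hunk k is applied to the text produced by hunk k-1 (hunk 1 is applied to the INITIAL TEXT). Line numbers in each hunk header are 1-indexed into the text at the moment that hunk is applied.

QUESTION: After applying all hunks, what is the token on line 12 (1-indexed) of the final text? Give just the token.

Answer: zmy

Derivation:
Hunk 1: at line 1 remove [ncpe] add [xjlyy] -> 14 lines: doznu xjoer xjlyy ocj wqdr szoup mwxa myie hrrut lagl sof avzgm zmy vxcy
Hunk 2: at line 8 remove [hrrut,lagl] add [nqbhg,wjoix] -> 14 lines: doznu xjoer xjlyy ocj wqdr szoup mwxa myie nqbhg wjoix sof avzgm zmy vxcy
Hunk 3: at line 5 remove [mwxa,myie,nqbhg] add [ahaz] -> 12 lines: doznu xjoer xjlyy ocj wqdr szoup ahaz wjoix sof avzgm zmy vxcy
Hunk 4: at line 6 remove [wjoix,sof,avzgm] add [iaj,hpixr,pboi] -> 12 lines: doznu xjoer xjlyy ocj wqdr szoup ahaz iaj hpixr pboi zmy vxcy
Hunk 5: at line 6 remove [ahaz,iaj] add [jcqeg,fyw,wvcga] -> 13 lines: doznu xjoer xjlyy ocj wqdr szoup jcqeg fyw wvcga hpixr pboi zmy vxcy
Final line 12: zmy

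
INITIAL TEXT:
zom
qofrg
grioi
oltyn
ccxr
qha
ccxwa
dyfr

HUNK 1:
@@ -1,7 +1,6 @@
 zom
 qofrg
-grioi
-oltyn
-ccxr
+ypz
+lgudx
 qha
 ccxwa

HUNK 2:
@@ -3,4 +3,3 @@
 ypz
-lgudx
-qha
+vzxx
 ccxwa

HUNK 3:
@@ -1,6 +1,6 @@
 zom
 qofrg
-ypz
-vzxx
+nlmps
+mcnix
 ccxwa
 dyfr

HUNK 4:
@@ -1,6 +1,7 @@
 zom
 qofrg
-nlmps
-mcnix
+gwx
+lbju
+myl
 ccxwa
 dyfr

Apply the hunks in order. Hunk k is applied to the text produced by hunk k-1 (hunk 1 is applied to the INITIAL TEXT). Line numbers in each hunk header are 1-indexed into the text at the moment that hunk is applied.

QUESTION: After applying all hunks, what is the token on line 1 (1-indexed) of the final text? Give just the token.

Answer: zom

Derivation:
Hunk 1: at line 1 remove [grioi,oltyn,ccxr] add [ypz,lgudx] -> 7 lines: zom qofrg ypz lgudx qha ccxwa dyfr
Hunk 2: at line 3 remove [lgudx,qha] add [vzxx] -> 6 lines: zom qofrg ypz vzxx ccxwa dyfr
Hunk 3: at line 1 remove [ypz,vzxx] add [nlmps,mcnix] -> 6 lines: zom qofrg nlmps mcnix ccxwa dyfr
Hunk 4: at line 1 remove [nlmps,mcnix] add [gwx,lbju,myl] -> 7 lines: zom qofrg gwx lbju myl ccxwa dyfr
Final line 1: zom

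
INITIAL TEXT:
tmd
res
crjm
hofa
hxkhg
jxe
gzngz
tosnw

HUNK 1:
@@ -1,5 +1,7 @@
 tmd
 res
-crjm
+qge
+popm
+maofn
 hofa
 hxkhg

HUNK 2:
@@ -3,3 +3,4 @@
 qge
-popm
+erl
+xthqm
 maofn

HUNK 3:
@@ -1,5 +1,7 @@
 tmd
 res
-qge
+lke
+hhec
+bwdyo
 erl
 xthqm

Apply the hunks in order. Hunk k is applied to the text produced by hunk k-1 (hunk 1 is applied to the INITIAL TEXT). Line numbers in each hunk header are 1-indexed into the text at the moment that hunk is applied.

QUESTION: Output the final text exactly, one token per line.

Hunk 1: at line 1 remove [crjm] add [qge,popm,maofn] -> 10 lines: tmd res qge popm maofn hofa hxkhg jxe gzngz tosnw
Hunk 2: at line 3 remove [popm] add [erl,xthqm] -> 11 lines: tmd res qge erl xthqm maofn hofa hxkhg jxe gzngz tosnw
Hunk 3: at line 1 remove [qge] add [lke,hhec,bwdyo] -> 13 lines: tmd res lke hhec bwdyo erl xthqm maofn hofa hxkhg jxe gzngz tosnw

Answer: tmd
res
lke
hhec
bwdyo
erl
xthqm
maofn
hofa
hxkhg
jxe
gzngz
tosnw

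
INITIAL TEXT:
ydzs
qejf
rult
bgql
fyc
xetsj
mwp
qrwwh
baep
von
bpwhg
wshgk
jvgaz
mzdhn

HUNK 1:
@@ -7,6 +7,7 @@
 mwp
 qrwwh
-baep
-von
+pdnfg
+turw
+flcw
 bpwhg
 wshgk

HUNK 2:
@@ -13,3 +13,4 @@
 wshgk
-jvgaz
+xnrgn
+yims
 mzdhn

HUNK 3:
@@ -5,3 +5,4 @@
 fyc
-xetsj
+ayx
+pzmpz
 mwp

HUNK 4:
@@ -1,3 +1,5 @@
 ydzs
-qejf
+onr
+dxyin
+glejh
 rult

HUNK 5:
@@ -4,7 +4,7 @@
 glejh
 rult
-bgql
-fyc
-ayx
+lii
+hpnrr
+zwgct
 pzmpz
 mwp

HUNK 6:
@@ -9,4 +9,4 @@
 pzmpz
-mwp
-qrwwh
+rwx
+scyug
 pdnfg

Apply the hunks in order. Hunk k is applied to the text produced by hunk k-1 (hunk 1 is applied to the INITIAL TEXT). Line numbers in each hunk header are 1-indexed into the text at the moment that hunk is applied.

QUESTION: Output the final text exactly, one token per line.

Answer: ydzs
onr
dxyin
glejh
rult
lii
hpnrr
zwgct
pzmpz
rwx
scyug
pdnfg
turw
flcw
bpwhg
wshgk
xnrgn
yims
mzdhn

Derivation:
Hunk 1: at line 7 remove [baep,von] add [pdnfg,turw,flcw] -> 15 lines: ydzs qejf rult bgql fyc xetsj mwp qrwwh pdnfg turw flcw bpwhg wshgk jvgaz mzdhn
Hunk 2: at line 13 remove [jvgaz] add [xnrgn,yims] -> 16 lines: ydzs qejf rult bgql fyc xetsj mwp qrwwh pdnfg turw flcw bpwhg wshgk xnrgn yims mzdhn
Hunk 3: at line 5 remove [xetsj] add [ayx,pzmpz] -> 17 lines: ydzs qejf rult bgql fyc ayx pzmpz mwp qrwwh pdnfg turw flcw bpwhg wshgk xnrgn yims mzdhn
Hunk 4: at line 1 remove [qejf] add [onr,dxyin,glejh] -> 19 lines: ydzs onr dxyin glejh rult bgql fyc ayx pzmpz mwp qrwwh pdnfg turw flcw bpwhg wshgk xnrgn yims mzdhn
Hunk 5: at line 4 remove [bgql,fyc,ayx] add [lii,hpnrr,zwgct] -> 19 lines: ydzs onr dxyin glejh rult lii hpnrr zwgct pzmpz mwp qrwwh pdnfg turw flcw bpwhg wshgk xnrgn yims mzdhn
Hunk 6: at line 9 remove [mwp,qrwwh] add [rwx,scyug] -> 19 lines: ydzs onr dxyin glejh rult lii hpnrr zwgct pzmpz rwx scyug pdnfg turw flcw bpwhg wshgk xnrgn yims mzdhn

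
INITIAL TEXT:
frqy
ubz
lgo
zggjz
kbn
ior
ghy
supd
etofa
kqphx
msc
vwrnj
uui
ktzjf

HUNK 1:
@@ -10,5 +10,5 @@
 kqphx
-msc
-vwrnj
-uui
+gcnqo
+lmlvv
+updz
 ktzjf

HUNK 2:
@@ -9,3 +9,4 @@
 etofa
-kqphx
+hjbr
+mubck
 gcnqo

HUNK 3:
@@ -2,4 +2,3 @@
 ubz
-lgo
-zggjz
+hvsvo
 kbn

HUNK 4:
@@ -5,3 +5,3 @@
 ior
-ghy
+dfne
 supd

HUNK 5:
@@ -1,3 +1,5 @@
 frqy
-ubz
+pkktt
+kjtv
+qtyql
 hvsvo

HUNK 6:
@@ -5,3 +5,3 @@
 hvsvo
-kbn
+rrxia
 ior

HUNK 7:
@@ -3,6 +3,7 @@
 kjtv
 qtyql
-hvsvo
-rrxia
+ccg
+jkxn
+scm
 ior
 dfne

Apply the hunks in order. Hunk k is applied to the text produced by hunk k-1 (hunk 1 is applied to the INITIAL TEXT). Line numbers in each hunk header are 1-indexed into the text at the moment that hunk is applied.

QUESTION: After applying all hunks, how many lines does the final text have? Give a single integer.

Answer: 17

Derivation:
Hunk 1: at line 10 remove [msc,vwrnj,uui] add [gcnqo,lmlvv,updz] -> 14 lines: frqy ubz lgo zggjz kbn ior ghy supd etofa kqphx gcnqo lmlvv updz ktzjf
Hunk 2: at line 9 remove [kqphx] add [hjbr,mubck] -> 15 lines: frqy ubz lgo zggjz kbn ior ghy supd etofa hjbr mubck gcnqo lmlvv updz ktzjf
Hunk 3: at line 2 remove [lgo,zggjz] add [hvsvo] -> 14 lines: frqy ubz hvsvo kbn ior ghy supd etofa hjbr mubck gcnqo lmlvv updz ktzjf
Hunk 4: at line 5 remove [ghy] add [dfne] -> 14 lines: frqy ubz hvsvo kbn ior dfne supd etofa hjbr mubck gcnqo lmlvv updz ktzjf
Hunk 5: at line 1 remove [ubz] add [pkktt,kjtv,qtyql] -> 16 lines: frqy pkktt kjtv qtyql hvsvo kbn ior dfne supd etofa hjbr mubck gcnqo lmlvv updz ktzjf
Hunk 6: at line 5 remove [kbn] add [rrxia] -> 16 lines: frqy pkktt kjtv qtyql hvsvo rrxia ior dfne supd etofa hjbr mubck gcnqo lmlvv updz ktzjf
Hunk 7: at line 3 remove [hvsvo,rrxia] add [ccg,jkxn,scm] -> 17 lines: frqy pkktt kjtv qtyql ccg jkxn scm ior dfne supd etofa hjbr mubck gcnqo lmlvv updz ktzjf
Final line count: 17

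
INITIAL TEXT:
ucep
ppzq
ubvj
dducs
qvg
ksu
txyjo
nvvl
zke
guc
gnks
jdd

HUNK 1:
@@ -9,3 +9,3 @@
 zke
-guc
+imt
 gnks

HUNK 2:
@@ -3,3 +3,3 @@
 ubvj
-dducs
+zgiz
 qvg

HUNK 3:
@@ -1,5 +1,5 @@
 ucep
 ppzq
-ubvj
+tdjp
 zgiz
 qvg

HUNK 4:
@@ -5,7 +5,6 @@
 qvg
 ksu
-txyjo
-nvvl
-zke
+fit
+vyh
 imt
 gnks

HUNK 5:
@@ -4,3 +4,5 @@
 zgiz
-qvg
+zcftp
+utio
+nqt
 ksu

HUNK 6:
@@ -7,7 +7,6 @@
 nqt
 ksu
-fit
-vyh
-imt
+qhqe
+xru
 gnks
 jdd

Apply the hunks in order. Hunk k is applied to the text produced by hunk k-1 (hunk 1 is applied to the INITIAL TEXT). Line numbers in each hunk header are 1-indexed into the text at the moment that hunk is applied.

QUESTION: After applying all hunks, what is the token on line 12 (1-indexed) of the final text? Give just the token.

Hunk 1: at line 9 remove [guc] add [imt] -> 12 lines: ucep ppzq ubvj dducs qvg ksu txyjo nvvl zke imt gnks jdd
Hunk 2: at line 3 remove [dducs] add [zgiz] -> 12 lines: ucep ppzq ubvj zgiz qvg ksu txyjo nvvl zke imt gnks jdd
Hunk 3: at line 1 remove [ubvj] add [tdjp] -> 12 lines: ucep ppzq tdjp zgiz qvg ksu txyjo nvvl zke imt gnks jdd
Hunk 4: at line 5 remove [txyjo,nvvl,zke] add [fit,vyh] -> 11 lines: ucep ppzq tdjp zgiz qvg ksu fit vyh imt gnks jdd
Hunk 5: at line 4 remove [qvg] add [zcftp,utio,nqt] -> 13 lines: ucep ppzq tdjp zgiz zcftp utio nqt ksu fit vyh imt gnks jdd
Hunk 6: at line 7 remove [fit,vyh,imt] add [qhqe,xru] -> 12 lines: ucep ppzq tdjp zgiz zcftp utio nqt ksu qhqe xru gnks jdd
Final line 12: jdd

Answer: jdd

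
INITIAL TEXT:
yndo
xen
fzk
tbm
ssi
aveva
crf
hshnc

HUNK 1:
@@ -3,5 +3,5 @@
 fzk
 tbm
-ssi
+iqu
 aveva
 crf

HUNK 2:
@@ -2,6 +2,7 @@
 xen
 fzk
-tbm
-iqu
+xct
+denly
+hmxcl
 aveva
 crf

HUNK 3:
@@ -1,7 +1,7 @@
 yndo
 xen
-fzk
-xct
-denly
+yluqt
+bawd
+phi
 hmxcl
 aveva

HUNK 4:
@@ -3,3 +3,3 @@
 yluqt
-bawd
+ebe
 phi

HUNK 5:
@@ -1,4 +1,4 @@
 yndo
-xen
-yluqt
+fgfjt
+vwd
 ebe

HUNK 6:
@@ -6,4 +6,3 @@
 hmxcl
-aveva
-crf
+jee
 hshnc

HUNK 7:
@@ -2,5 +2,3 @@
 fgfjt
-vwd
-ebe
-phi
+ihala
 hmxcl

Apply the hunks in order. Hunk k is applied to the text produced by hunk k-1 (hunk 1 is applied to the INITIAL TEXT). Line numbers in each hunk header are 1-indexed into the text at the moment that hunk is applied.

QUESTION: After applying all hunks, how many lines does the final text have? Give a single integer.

Answer: 6

Derivation:
Hunk 1: at line 3 remove [ssi] add [iqu] -> 8 lines: yndo xen fzk tbm iqu aveva crf hshnc
Hunk 2: at line 2 remove [tbm,iqu] add [xct,denly,hmxcl] -> 9 lines: yndo xen fzk xct denly hmxcl aveva crf hshnc
Hunk 3: at line 1 remove [fzk,xct,denly] add [yluqt,bawd,phi] -> 9 lines: yndo xen yluqt bawd phi hmxcl aveva crf hshnc
Hunk 4: at line 3 remove [bawd] add [ebe] -> 9 lines: yndo xen yluqt ebe phi hmxcl aveva crf hshnc
Hunk 5: at line 1 remove [xen,yluqt] add [fgfjt,vwd] -> 9 lines: yndo fgfjt vwd ebe phi hmxcl aveva crf hshnc
Hunk 6: at line 6 remove [aveva,crf] add [jee] -> 8 lines: yndo fgfjt vwd ebe phi hmxcl jee hshnc
Hunk 7: at line 2 remove [vwd,ebe,phi] add [ihala] -> 6 lines: yndo fgfjt ihala hmxcl jee hshnc
Final line count: 6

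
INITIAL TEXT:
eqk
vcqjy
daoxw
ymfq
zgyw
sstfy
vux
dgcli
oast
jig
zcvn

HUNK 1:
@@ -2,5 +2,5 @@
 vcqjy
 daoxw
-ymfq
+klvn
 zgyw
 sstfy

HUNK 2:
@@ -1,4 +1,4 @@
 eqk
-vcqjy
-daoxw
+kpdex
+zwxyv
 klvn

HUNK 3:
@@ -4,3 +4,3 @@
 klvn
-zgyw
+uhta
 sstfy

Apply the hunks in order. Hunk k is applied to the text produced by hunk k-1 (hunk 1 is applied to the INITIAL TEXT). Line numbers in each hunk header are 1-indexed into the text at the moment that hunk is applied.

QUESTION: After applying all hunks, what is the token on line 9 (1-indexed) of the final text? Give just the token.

Answer: oast

Derivation:
Hunk 1: at line 2 remove [ymfq] add [klvn] -> 11 lines: eqk vcqjy daoxw klvn zgyw sstfy vux dgcli oast jig zcvn
Hunk 2: at line 1 remove [vcqjy,daoxw] add [kpdex,zwxyv] -> 11 lines: eqk kpdex zwxyv klvn zgyw sstfy vux dgcli oast jig zcvn
Hunk 3: at line 4 remove [zgyw] add [uhta] -> 11 lines: eqk kpdex zwxyv klvn uhta sstfy vux dgcli oast jig zcvn
Final line 9: oast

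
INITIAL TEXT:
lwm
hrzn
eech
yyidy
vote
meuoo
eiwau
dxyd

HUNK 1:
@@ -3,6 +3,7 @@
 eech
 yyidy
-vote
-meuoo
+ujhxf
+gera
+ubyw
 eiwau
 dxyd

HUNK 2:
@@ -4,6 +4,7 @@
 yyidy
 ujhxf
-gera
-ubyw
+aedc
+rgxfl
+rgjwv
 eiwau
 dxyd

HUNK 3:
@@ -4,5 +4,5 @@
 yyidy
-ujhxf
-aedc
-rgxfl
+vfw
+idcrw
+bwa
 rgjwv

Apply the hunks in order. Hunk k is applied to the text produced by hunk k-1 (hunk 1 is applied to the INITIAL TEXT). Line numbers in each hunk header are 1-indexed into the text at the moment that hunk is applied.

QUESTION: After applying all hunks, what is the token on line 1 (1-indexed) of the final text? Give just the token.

Hunk 1: at line 3 remove [vote,meuoo] add [ujhxf,gera,ubyw] -> 9 lines: lwm hrzn eech yyidy ujhxf gera ubyw eiwau dxyd
Hunk 2: at line 4 remove [gera,ubyw] add [aedc,rgxfl,rgjwv] -> 10 lines: lwm hrzn eech yyidy ujhxf aedc rgxfl rgjwv eiwau dxyd
Hunk 3: at line 4 remove [ujhxf,aedc,rgxfl] add [vfw,idcrw,bwa] -> 10 lines: lwm hrzn eech yyidy vfw idcrw bwa rgjwv eiwau dxyd
Final line 1: lwm

Answer: lwm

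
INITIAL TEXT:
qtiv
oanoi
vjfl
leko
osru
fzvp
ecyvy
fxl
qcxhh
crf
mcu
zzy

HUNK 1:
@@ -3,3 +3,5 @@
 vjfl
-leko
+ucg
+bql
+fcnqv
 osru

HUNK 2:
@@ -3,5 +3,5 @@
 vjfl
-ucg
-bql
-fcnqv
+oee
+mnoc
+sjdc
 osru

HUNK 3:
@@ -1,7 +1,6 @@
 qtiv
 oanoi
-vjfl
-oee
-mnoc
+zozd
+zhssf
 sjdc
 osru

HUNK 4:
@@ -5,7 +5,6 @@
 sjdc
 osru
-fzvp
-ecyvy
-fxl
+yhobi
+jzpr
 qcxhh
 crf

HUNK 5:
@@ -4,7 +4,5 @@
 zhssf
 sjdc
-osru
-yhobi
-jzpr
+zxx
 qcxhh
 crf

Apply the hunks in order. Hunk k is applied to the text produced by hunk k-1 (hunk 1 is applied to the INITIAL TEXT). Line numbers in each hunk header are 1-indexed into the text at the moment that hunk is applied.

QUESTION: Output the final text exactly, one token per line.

Hunk 1: at line 3 remove [leko] add [ucg,bql,fcnqv] -> 14 lines: qtiv oanoi vjfl ucg bql fcnqv osru fzvp ecyvy fxl qcxhh crf mcu zzy
Hunk 2: at line 3 remove [ucg,bql,fcnqv] add [oee,mnoc,sjdc] -> 14 lines: qtiv oanoi vjfl oee mnoc sjdc osru fzvp ecyvy fxl qcxhh crf mcu zzy
Hunk 3: at line 1 remove [vjfl,oee,mnoc] add [zozd,zhssf] -> 13 lines: qtiv oanoi zozd zhssf sjdc osru fzvp ecyvy fxl qcxhh crf mcu zzy
Hunk 4: at line 5 remove [fzvp,ecyvy,fxl] add [yhobi,jzpr] -> 12 lines: qtiv oanoi zozd zhssf sjdc osru yhobi jzpr qcxhh crf mcu zzy
Hunk 5: at line 4 remove [osru,yhobi,jzpr] add [zxx] -> 10 lines: qtiv oanoi zozd zhssf sjdc zxx qcxhh crf mcu zzy

Answer: qtiv
oanoi
zozd
zhssf
sjdc
zxx
qcxhh
crf
mcu
zzy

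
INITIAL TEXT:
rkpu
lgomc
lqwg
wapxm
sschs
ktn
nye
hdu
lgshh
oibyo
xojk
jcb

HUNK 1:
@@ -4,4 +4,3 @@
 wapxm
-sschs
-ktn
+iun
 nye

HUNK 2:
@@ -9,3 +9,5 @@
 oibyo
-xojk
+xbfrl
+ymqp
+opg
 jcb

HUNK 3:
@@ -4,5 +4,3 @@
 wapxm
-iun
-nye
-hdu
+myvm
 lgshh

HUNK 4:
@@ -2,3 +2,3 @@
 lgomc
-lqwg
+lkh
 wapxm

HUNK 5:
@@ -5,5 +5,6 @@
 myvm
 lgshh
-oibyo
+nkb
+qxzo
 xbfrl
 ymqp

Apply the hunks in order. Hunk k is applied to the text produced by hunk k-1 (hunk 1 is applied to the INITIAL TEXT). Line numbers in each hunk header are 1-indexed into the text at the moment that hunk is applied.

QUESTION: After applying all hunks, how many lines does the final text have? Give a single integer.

Hunk 1: at line 4 remove [sschs,ktn] add [iun] -> 11 lines: rkpu lgomc lqwg wapxm iun nye hdu lgshh oibyo xojk jcb
Hunk 2: at line 9 remove [xojk] add [xbfrl,ymqp,opg] -> 13 lines: rkpu lgomc lqwg wapxm iun nye hdu lgshh oibyo xbfrl ymqp opg jcb
Hunk 3: at line 4 remove [iun,nye,hdu] add [myvm] -> 11 lines: rkpu lgomc lqwg wapxm myvm lgshh oibyo xbfrl ymqp opg jcb
Hunk 4: at line 2 remove [lqwg] add [lkh] -> 11 lines: rkpu lgomc lkh wapxm myvm lgshh oibyo xbfrl ymqp opg jcb
Hunk 5: at line 5 remove [oibyo] add [nkb,qxzo] -> 12 lines: rkpu lgomc lkh wapxm myvm lgshh nkb qxzo xbfrl ymqp opg jcb
Final line count: 12

Answer: 12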